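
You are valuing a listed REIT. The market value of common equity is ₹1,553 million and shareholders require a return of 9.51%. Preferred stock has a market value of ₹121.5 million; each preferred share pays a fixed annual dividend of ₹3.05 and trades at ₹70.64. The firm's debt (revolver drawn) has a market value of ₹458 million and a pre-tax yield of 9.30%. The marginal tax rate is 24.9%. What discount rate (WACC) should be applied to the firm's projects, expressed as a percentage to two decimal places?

8.67%

Cost of preferred: Rp = 3.05 / 70.64 = 4.3177%.
Total capital V = 1553 + 121.5 + 458 = 2132.5.
Equity: weight = 1553/2132.5 = 0.7283; cost = 9.51%.
Preferred: weight = 121.5/2132.5 = 0.0570; cost = 4.3177%.
Revolver drawn: weight = 458/2132.5 = 0.2148; after-tax cost = 9.3% × (1 − 24.9%) = 6.9843%.
WACC = 0.7283 × 9.5100% + 0.0570 × 4.3177% + 0.2148 × 6.9843% = 8.6717%.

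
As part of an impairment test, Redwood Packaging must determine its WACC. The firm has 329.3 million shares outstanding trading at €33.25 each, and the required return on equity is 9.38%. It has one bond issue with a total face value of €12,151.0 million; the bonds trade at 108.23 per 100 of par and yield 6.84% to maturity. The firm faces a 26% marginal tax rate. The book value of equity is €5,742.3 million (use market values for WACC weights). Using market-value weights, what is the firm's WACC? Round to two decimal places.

7.02%

Market value of equity E = 33.25 × 329.3m = 10949.225m. Market value of debt D = 12151m × 108.23/100 = 13151.0273m.
Total capital V = 10949.225 + 13151.0273 = 24100.2523.
Equity: weight = 10949.225/24100.2523 = 0.4543; cost = 9.38%.
Bonds outstanding: weight = 13151.0273/24100.2523 = 0.5457; after-tax cost = 6.84% × (1 − 26%) = 5.0616%.
WACC = 0.4543 × 9.3800% + 0.5457 × 5.0616% = 7.0235%.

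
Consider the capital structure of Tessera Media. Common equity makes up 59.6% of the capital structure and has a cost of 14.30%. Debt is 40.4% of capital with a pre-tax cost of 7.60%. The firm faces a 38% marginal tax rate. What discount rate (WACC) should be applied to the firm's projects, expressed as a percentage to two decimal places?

After-tax cost of debt = 7.6% × (1 − 38%) = 4.7120%.
WACC = 0.596 × 14.3000% + 0.404 × 4.7120% = 10.4264%.

10.43%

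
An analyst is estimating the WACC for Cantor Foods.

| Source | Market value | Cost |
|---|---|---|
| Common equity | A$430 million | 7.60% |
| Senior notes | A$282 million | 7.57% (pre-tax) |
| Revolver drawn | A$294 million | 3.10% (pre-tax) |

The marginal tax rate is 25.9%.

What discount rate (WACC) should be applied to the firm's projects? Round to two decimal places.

5.49%

Total capital V = 430 + 282 + 294 = 1006.
Equity: weight = 430/1006 = 0.4274; cost = 7.6%.
Senior notes: weight = 282/1006 = 0.2803; after-tax cost = 7.57% × (1 − 25.9%) = 5.6094%.
Revolver drawn: weight = 294/1006 = 0.2922; after-tax cost = 3.1% × (1 − 25.9%) = 2.2971%.
WACC = 0.4274 × 7.6000% + 0.2803 × 5.6094% + 0.2922 × 2.2971% = 5.4922%.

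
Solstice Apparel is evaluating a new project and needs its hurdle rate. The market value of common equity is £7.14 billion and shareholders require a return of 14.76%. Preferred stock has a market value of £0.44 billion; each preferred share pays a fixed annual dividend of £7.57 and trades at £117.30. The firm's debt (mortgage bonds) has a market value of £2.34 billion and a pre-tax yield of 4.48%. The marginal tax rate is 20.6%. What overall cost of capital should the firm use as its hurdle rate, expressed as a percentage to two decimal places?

Cost of preferred: Rp = 7.57 / 117.3 = 6.4535%.
Total capital V = 7.14 + 0.44 + 2.34 = 9.92.
Equity: weight = 7.14/9.92 = 0.7198; cost = 14.76%.
Preferred: weight = 0.44/9.92 = 0.0444; cost = 6.4535%.
Mortgage bonds: weight = 2.34/9.92 = 0.2359; after-tax cost = 4.48% × (1 − 20.6%) = 3.5571%.
WACC = 0.7198 × 14.7600% + 0.0444 × 6.4535% + 0.2359 × 3.5571% = 11.7490%.

11.75%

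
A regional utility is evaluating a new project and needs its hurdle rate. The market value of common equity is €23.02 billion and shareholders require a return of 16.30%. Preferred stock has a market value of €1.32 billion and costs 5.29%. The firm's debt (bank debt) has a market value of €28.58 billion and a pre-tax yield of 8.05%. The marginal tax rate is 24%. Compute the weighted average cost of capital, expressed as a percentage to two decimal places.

10.53%

Total capital V = 23.02 + 1.32 + 28.58 = 52.92.
Equity: weight = 23.02/52.92 = 0.4350; cost = 16.3%.
Preferred: weight = 1.32/52.92 = 0.0249; cost = 5.29%.
Bank debt: weight = 28.58/52.92 = 0.5401; after-tax cost = 8.05% × (1 − 24%) = 6.1180%.
WACC = 0.4350 × 16.3000% + 0.0249 × 5.2900% + 0.5401 × 6.1180% = 10.5265%.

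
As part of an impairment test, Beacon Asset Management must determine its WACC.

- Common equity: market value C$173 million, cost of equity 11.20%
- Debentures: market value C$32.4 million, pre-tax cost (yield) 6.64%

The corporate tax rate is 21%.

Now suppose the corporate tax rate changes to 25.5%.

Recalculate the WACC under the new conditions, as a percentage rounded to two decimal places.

10.21%

After the change:
Total capital V = 173 + 32.4 = 205.4.
Equity: weight = 173/205.4 = 0.8423; cost = 11.2%.
Debentures: weight = 32.4/205.4 = 0.1577; after-tax cost = 6.64% × (1 − 25.5%) = 4.9468%.
WACC = 0.8423 × 11.2000% + 0.1577 × 4.9468% = 10.2136%.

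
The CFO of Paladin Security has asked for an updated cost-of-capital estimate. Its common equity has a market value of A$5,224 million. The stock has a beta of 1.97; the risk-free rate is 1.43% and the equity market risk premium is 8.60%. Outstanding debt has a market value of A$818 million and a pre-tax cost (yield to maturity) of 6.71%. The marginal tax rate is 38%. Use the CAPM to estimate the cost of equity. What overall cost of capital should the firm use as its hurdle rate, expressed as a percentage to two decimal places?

Cost of equity via CAPM: Re = 1.43% + 1.97 × 8.6% = 18.3720%.
Total capital V = 5224 + 818 = 6042.
Equity: weight = 5224/6042 = 0.8646; cost = 18.372%.
Debt: weight = 818/6042 = 0.1354; after-tax cost = 6.71% × (1 − 38%) = 4.1602%.
WACC = 0.8646 × 18.3720% + 0.1354 × 4.1602% = 16.4479%.

16.45%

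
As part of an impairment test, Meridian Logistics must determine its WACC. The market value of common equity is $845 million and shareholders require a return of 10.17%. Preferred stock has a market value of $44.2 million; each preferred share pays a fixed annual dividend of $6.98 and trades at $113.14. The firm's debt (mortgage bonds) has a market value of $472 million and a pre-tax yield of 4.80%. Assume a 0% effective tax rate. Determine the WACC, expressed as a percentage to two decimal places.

8.18%

Cost of preferred: Rp = 6.98 / 113.14 = 6.1693%.
Total capital V = 845 + 44.2 + 472 = 1361.2.
Equity: weight = 845/1361.2 = 0.6208; cost = 10.17%.
Preferred: weight = 44.2/1361.2 = 0.0325; cost = 6.1693%.
Mortgage bonds: weight = 472/1361.2 = 0.3468; after-tax cost = 4.8% × (1 − 0%) = 4.8000%.
WACC = 0.6208 × 10.1700% + 0.0325 × 6.1693% + 0.3468 × 4.8000% = 8.1780%.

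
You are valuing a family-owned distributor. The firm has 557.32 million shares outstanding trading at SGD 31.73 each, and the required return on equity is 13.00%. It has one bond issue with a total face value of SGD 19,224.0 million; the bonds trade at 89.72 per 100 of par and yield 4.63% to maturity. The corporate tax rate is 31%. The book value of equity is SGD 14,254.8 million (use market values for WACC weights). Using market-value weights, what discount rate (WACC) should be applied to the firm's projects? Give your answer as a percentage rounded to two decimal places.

Market value of equity E = 31.73 × 557.32m = 17683.7636m. Market value of debt D = 19224m × 89.72/100 = 17247.7728m.
Total capital V = 17683.7636 + 17247.7728 = 34931.5364.
Equity: weight = 17683.7636/34931.5364 = 0.5062; cost = 13%.
Bonds outstanding: weight = 17247.7728/34931.5364 = 0.4938; after-tax cost = 4.63% × (1 − 31%) = 3.1947%.
WACC = 0.5062 × 13.0000% + 0.4938 × 3.1947% = 8.1585%.

8.16%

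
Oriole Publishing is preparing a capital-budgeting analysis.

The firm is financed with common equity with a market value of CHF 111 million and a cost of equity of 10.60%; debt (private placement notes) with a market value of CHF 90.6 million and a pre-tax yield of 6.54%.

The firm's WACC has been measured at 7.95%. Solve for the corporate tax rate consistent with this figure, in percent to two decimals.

Total capital V = 111 + 90.6 = 201.6.
Equity weight = 111/201.6 = 0.5506.
Private placement notes weight = 90.6/201.6 = 0.4494.
Equity contribution = 0.5506 × 10.6% = 5.8363%.
Debt contribution must be 7.95% − 5.8363% = 2.1137%.
0.4494 × 6.54% × (1 − T) = 2.1137%  ⇒  (1 − T) = 0.7192.
T = 28.0839%.

28.08%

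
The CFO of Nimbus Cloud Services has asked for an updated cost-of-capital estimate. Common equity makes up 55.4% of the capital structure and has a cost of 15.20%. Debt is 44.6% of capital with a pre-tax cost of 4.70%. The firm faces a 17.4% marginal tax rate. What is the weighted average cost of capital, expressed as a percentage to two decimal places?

After-tax cost of debt = 4.7% × (1 − 17.4%) = 3.8822%.
WACC = 0.554 × 15.2000% + 0.446 × 3.8822% = 10.1523%.

10.15%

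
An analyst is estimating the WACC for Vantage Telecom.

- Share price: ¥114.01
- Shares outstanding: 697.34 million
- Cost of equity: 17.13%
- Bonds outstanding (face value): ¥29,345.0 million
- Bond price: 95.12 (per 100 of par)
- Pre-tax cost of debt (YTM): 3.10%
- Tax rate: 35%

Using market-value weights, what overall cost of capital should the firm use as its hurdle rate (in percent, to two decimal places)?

13.20%

Market value of equity E = 114.01 × 697.34m = 79503.7334m. Market value of debt D = 29345m × 95.12/100 = 27912.964m.
Total capital V = 79503.7334 + 27912.964 = 107416.6974.
Equity: weight = 79503.7334/107416.6974 = 0.7401; cost = 17.13%.
Bonds outstanding: weight = 27912.964/107416.6974 = 0.2599; after-tax cost = 3.1% × (1 − 35%) = 2.0150%.
WACC = 0.7401 × 17.1300% + 0.2599 × 2.0150% = 13.2023%.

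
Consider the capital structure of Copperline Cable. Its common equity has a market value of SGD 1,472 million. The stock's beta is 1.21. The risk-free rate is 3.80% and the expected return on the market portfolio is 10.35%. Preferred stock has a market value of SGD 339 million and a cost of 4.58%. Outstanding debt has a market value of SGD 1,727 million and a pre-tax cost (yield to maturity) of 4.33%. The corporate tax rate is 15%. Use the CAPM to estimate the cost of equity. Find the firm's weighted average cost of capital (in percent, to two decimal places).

7.11%

Market risk premium = 10.35% − 3.8% = 6.55%.
Cost of equity via CAPM: Re = 3.8% + 1.21 × 6.55% = 11.7255%.
Total capital V = 1472 + 339 + 1727 = 3538.
Equity: weight = 1472/3538 = 0.4161; cost = 11.7255%.
Preferred: weight = 339/3538 = 0.0958; cost = 4.58%.
Debt: weight = 1727/3538 = 0.4881; after-tax cost = 4.33% × (1 − 15%) = 3.6805%.
WACC = 0.4161 × 11.7255% + 0.0958 × 4.5800% + 0.4881 × 3.6805% = 7.1138%.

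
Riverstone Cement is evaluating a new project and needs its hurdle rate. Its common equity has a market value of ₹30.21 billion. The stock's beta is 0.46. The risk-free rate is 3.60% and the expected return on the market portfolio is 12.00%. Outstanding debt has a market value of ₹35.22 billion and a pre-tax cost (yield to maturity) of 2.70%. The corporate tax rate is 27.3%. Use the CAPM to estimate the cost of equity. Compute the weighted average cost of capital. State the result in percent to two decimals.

4.50%

Market risk premium = 12.0% − 3.6% = 8.4%.
Cost of equity via CAPM: Re = 3.6% + 0.46 × 8.4% = 7.4640%.
Total capital V = 30.21 + 35.22 = 65.43.
Equity: weight = 30.21/65.43 = 0.4617; cost = 7.464%.
Debt: weight = 35.22/65.43 = 0.5383; after-tax cost = 2.7% × (1 − 27.3%) = 1.9629%.
WACC = 0.4617 × 7.4640% + 0.5383 × 1.9629% = 4.5028%.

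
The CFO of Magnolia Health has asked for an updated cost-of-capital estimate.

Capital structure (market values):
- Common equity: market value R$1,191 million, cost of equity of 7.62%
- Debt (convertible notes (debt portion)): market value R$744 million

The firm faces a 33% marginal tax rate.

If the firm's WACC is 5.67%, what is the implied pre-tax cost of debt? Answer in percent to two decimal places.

3.80%

Total capital V = 1191 + 744 = 1935.
Equity weight = 1191/1935 = 0.6155.
Convertible notes (debt portion) weight = 744/1935 = 0.3845.
Equity contribution = 0.6155 × 7.62% = 4.6901%.
Remaining for debt = 5.67% − 4.6901% = 0.9799%.
Rd × (1 − 33%) × 0.3845 = 0.9799%  ⇒  Rd = 3.8036%.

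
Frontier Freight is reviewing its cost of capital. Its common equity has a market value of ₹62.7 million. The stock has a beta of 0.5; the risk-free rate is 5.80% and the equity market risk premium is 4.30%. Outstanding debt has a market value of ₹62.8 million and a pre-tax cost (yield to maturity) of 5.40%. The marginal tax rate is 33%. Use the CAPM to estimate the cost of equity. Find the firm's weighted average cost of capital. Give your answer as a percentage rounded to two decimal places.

5.78%

Cost of equity via CAPM: Re = 5.8% + 0.5 × 4.3% = 7.9500%.
Total capital V = 62.7 + 62.8 = 125.5.
Equity: weight = 62.7/125.5 = 0.4996; cost = 7.95%.
Debt: weight = 62.8/125.5 = 0.5004; after-tax cost = 5.4% × (1 − 33%) = 3.6180%.
WACC = 0.4996 × 7.9500% + 0.5004 × 3.6180% = 5.7823%.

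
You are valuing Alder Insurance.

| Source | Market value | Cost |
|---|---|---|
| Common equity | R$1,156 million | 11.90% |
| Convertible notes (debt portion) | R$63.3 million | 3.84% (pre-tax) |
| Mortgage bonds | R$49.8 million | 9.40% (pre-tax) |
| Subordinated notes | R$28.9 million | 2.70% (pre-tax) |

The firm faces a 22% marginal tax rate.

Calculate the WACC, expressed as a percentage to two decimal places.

11.07%

Total capital V = 1156 + 63.3 + 49.8 + 28.9 = 1298.
Equity: weight = 1156/1298 = 0.8906; cost = 11.9%.
Convertible notes (debt portion): weight = 63.3/1298 = 0.0488; after-tax cost = 3.84% × (1 − 22%) = 2.9952%.
Mortgage bonds: weight = 49.8/1298 = 0.0384; after-tax cost = 9.4% × (1 − 22%) = 7.3320%.
Subordinated notes: weight = 28.9/1298 = 0.0223; after-tax cost = 2.7% × (1 − 22%) = 2.1060%.
WACC = 0.8906 × 11.9000% + 0.0488 × 2.9952% + 0.0384 × 7.3320% + 0.0223 × 2.1060% = 11.0724%.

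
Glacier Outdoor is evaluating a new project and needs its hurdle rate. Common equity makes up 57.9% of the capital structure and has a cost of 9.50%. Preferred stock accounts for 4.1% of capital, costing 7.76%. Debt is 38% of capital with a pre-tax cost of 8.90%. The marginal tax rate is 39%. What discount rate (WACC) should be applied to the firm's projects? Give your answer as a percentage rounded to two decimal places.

7.88%

After-tax cost of debt = 8.9% × (1 − 39%) = 5.4290%.
WACC = 0.579 × 9.5000% + 0.041 × 7.7600% + 0.380 × 5.4290% = 7.8817%.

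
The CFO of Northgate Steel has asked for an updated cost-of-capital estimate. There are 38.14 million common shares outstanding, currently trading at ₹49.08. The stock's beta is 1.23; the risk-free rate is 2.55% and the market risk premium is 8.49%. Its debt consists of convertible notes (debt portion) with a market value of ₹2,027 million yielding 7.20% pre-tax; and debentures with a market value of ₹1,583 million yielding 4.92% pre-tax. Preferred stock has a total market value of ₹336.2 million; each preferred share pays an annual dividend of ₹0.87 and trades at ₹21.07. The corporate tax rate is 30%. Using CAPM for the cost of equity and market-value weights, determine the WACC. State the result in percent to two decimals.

7.11%

Cost of equity via CAPM: Re = 2.55% + 1.23 × 8.49% = 12.9927%.
Cost of preferred: Rp = 0.87 / 21.07 = 4.1291%.
Market value of equity E = 49.08 × 38.14m = 1871.9112m.
Total capital V = 1871.9112 + 336.2 + 2027 + 1583 = 5818.1112.
Equity: weight = 1871.9112/5818.1112 = 0.3217; cost = 12.9927%.
Preferred: weight = 336.2/5818.1112 = 0.0578; cost = 4.1291%.
Convertible notes (debt portion): weight = 2027/5818.1112 = 0.3484; after-tax cost = 7.2% × (1 − 30%) = 5.0400%.
Debentures: weight = 1583/5818.1112 = 0.2721; after-tax cost = 4.92% × (1 − 30%) = 3.4440%.
WACC = 0.3217 × 12.9927% + 0.0578 × 4.1291% + 0.3484 × 5.0400% + 0.2721 × 3.4440% = 7.1118%.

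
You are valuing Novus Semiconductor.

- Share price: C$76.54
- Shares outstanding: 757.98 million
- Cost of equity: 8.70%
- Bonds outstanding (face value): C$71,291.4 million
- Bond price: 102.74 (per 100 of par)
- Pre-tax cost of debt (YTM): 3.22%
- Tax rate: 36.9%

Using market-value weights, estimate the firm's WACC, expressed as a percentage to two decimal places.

Market value of equity E = 76.54 × 757.98m = 58015.7892m. Market value of debt D = 71291.4m × 102.74/100 = 73244.78436m.
Total capital V = 58015.7892 + 73244.78436 = 131260.57356.
Equity: weight = 58015.7892/131260.57356 = 0.4420; cost = 8.7%.
Bonds outstanding: weight = 73244.78436/131260.57356 = 0.5580; after-tax cost = 3.22% × (1 − 36.9%) = 2.0318%.
WACC = 0.4420 × 8.7000% + 0.5580 × 2.0318% = 4.9791%.

4.98%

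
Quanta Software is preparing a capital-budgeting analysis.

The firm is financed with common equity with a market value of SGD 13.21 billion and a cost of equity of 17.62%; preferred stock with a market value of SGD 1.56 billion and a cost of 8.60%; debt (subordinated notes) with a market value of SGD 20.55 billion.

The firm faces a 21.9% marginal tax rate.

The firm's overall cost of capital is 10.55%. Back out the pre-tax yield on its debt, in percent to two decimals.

Total capital V = 13.21 + 1.56 + 20.55 = 35.32.
Equity weight = 13.21/35.32 = 0.3740.
Preferred weight = 1.56/35.32 = 0.0442.
Subordinated notes weight = 20.55/35.32 = 0.5818.
Equity contribution = 0.3740 × 17.62% = 6.5900%.
Preferred contribution = 0.0442 × 8.6% = 0.3798%.
Remaining for debt = 10.55% − 6.9699% = 3.5801%.
Rd × (1 − 21.9%) × 0.5818 = 3.5801%  ⇒  Rd = 7.8787%.

7.88%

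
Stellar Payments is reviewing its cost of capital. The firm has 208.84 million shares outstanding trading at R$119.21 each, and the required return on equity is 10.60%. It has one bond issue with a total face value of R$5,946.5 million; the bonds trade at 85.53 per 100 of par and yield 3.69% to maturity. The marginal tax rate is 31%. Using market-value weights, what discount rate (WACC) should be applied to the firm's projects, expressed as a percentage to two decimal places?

9.23%

Market value of equity E = 119.21 × 208.84m = 24895.8164m. Market value of debt D = 5946.5m × 85.53/100 = 5086.04145m.
Total capital V = 24895.8164 + 5086.04145 = 29981.85785.
Equity: weight = 24895.8164/29981.85785 = 0.8304; cost = 10.6%.
Bonds outstanding: weight = 5086.04145/29981.85785 = 0.1696; after-tax cost = 3.69% × (1 − 31%) = 2.5461%.
WACC = 0.8304 × 10.6000% + 0.1696 × 2.5461% = 9.2338%.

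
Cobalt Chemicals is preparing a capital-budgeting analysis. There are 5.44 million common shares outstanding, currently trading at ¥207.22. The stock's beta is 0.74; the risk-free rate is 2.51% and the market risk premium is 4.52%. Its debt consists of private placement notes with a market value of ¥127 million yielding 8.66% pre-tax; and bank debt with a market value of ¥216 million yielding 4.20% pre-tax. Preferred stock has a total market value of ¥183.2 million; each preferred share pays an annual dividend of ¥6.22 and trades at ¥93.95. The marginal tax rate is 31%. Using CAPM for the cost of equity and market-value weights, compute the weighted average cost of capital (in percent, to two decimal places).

5.56%

Cost of equity via CAPM: Re = 2.51% + 0.74 × 4.52% = 5.8548%.
Cost of preferred: Rp = 6.22 / 93.95 = 6.6205%.
Market value of equity E = 207.22 × 5.44m = 1127.2768m.
Total capital V = 1127.2768 + 183.2 + 127 + 216 = 1653.4768.
Equity: weight = 1127.2768/1653.4768 = 0.6818; cost = 5.8548%.
Preferred: weight = 183.2/1653.4768 = 0.1108; cost = 6.6205%.
Private placement notes: weight = 127/1653.4768 = 0.0768; after-tax cost = 8.66% × (1 − 31%) = 5.9754%.
Bank debt: weight = 216/1653.4768 = 0.1306; after-tax cost = 4.2% × (1 − 31%) = 2.8980%.
WACC = 0.6818 × 5.8548% + 0.1108 × 6.6205% + 0.0768 × 5.9754% + 0.1306 × 2.8980% = 5.5626%.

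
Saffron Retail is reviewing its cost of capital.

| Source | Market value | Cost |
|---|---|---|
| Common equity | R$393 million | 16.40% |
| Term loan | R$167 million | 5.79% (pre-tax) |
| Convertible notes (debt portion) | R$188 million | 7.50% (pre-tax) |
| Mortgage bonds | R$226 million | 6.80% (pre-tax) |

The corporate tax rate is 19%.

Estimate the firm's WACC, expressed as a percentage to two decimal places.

9.87%

Total capital V = 393 + 167 + 188 + 226 = 974.
Equity: weight = 393/974 = 0.4035; cost = 16.4%.
Term loan: weight = 167/974 = 0.1715; after-tax cost = 5.79% × (1 − 19%) = 4.6899%.
Convertible notes (debt portion): weight = 188/974 = 0.1930; after-tax cost = 7.5% × (1 − 19%) = 6.0750%.
Mortgage bonds: weight = 226/974 = 0.2320; after-tax cost = 6.8% × (1 − 19%) = 5.5080%.
WACC = 0.4035 × 16.4000% + 0.1715 × 4.6899% + 0.1930 × 6.0750% + 0.2320 × 5.5080% = 9.8720%.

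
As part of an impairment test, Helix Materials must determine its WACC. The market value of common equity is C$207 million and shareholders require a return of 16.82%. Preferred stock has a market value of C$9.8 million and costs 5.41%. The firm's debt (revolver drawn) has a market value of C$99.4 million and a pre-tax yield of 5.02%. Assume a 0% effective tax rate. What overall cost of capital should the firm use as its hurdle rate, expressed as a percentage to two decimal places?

12.76%

Total capital V = 207 + 9.8 + 99.4 = 316.2.
Equity: weight = 207/316.2 = 0.6546; cost = 16.82%.
Preferred: weight = 9.8/316.2 = 0.0310; cost = 5.41%.
Revolver drawn: weight = 99.4/316.2 = 0.3144; after-tax cost = 5.02% × (1 − 0%) = 5.0200%.
WACC = 0.6546 × 16.8200% + 0.0310 × 5.4100% + 0.3144 × 5.0200% = 12.7569%.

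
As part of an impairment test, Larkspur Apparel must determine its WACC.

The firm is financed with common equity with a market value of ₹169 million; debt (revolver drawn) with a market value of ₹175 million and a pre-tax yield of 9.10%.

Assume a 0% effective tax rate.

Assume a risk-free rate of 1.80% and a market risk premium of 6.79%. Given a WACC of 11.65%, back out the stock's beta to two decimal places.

Total capital V = 169 + 175 = 344.
Equity weight = 169/344 = 0.4913.
Revolver drawn weight = 175/344 = 0.5087.
Debt contribution = 0.5087 × 9.1% × (1 − 0%) = 4.6294%.
Required equity contribution = 11.65% − 4.6294% = 7.0206%  ⇒  Re = 14.2905%.
CAPM: 14.2905% = 1.8% + β × 6.79%  ⇒  β = 1.8395.

1.84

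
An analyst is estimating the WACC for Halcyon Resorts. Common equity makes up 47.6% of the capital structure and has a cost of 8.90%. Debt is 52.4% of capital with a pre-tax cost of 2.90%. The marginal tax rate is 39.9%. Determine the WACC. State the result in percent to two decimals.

5.15%

After-tax cost of debt = 2.9% × (1 − 39.9%) = 1.7429%.
WACC = 0.476 × 8.9000% + 0.524 × 1.7429% = 5.1497%.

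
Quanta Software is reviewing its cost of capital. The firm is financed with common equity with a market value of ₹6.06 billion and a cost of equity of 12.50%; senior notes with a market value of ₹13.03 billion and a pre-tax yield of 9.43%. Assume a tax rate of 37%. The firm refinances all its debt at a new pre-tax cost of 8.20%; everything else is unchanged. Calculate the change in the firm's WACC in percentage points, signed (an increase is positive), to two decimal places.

-0.53 pp

Current WACC:
Total capital V = 6.06 + 13.03 = 19.09.
Equity: weight = 6.06/19.09 = 0.3174; cost = 12.5%.
Senior notes: weight = 13.03/19.09 = 0.6826; after-tax cost = 9.43% × (1 − 37%) = 5.9409%.
WACC = 0.3174 × 12.5000% + 0.6826 × 5.9409% = 8.0230%.
After the change:
Total capital V = 6.06 + 13.03 = 19.09.
Equity: weight = 6.06/19.09 = 0.3174; cost = 12.5%.
Senior notes: weight = 13.03/19.09 = 0.6826; after-tax cost = 8.2% × (1 − 37%) = 5.1660%.
WACC = 0.3174 × 12.5000% + 0.6826 × 5.1660% = 7.4941%.
Change in WACC = 7.4941% − 8.0230% = -0.5289 pp.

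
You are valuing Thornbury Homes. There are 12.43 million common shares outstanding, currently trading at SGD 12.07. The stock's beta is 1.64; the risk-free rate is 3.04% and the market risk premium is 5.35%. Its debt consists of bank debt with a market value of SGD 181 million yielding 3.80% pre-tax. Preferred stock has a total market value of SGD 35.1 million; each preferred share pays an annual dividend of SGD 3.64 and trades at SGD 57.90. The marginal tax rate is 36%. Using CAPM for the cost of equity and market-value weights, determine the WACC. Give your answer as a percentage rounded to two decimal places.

Cost of equity via CAPM: Re = 3.04% + 1.64 × 5.35% = 11.8140%.
Cost of preferred: Rp = 3.64 / 57.9 = 6.2867%.
Market value of equity E = 12.07 × 12.43m = 150.0301m.
Total capital V = 150.0301 + 35.1 + 181 = 366.1301.
Equity: weight = 150.0301/366.1301 = 0.4098; cost = 11.814%.
Preferred: weight = 35.1/366.1301 = 0.0959; cost = 6.2867%.
Bank debt: weight = 181/366.1301 = 0.4944; after-tax cost = 3.8% × (1 − 36%) = 2.4320%.
WACC = 0.4098 × 11.8140% + 0.0959 × 6.2867% + 0.4944 × 2.4320% = 6.6460%.

6.65%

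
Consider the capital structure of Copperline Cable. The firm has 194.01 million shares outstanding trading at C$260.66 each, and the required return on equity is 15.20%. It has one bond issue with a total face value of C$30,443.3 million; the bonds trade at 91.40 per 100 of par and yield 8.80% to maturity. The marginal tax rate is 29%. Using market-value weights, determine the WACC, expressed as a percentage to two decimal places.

Market value of equity E = 260.66 × 194.01m = 50570.6466m. Market value of debt D = 30443.3m × 91.4/100 = 27825.1762m.
Total capital V = 50570.6466 + 27825.1762 = 78395.8228.
Equity: weight = 50570.6466/78395.8228 = 0.6451; cost = 15.2%.
Bonds outstanding: weight = 27825.1762/78395.8228 = 0.3549; after-tax cost = 8.8% × (1 − 29%) = 6.2480%.
WACC = 0.6451 × 15.2000% + 0.3549 × 6.2480% = 12.0226%.

12.02%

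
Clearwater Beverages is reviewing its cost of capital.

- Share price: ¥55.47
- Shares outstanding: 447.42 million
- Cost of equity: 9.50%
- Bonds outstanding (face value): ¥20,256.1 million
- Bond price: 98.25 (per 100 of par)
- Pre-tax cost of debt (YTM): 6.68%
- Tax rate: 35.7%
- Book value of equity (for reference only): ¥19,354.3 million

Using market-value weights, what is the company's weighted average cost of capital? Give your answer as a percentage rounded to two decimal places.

Market value of equity E = 55.47 × 447.42m = 24818.3874m. Market value of debt D = 20256.1m × 98.25/100 = 19901.61825m.
Total capital V = 24818.3874 + 19901.61825 = 44720.00565.
Equity: weight = 24818.3874/44720.00565 = 0.5550; cost = 9.5%.
Bonds outstanding: weight = 19901.61825/44720.00565 = 0.4450; after-tax cost = 6.68% × (1 − 35.7%) = 4.2952%.
WACC = 0.5550 × 9.5000% + 0.4450 × 4.2952% = 7.1837%.

7.18%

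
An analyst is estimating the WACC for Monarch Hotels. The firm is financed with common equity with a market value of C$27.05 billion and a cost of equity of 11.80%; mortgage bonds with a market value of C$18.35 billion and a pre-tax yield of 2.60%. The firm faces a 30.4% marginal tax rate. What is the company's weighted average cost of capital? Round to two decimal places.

7.76%

Total capital V = 27.05 + 18.35 = 45.4.
Equity: weight = 27.05/45.4 = 0.5958; cost = 11.8%.
Mortgage bonds: weight = 18.35/45.4 = 0.4042; after-tax cost = 2.6% × (1 − 30.4%) = 1.8096%.
WACC = 0.5958 × 11.8000% + 0.4042 × 1.8096% = 7.7620%.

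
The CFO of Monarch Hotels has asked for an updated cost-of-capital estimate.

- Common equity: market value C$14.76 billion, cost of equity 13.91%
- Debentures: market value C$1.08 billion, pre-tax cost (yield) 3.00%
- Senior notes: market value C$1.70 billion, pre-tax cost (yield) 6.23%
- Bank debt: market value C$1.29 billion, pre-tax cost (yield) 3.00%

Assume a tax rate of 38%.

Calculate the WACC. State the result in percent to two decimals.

Total capital V = 14.76 + 1.08 + 1.7 + 1.29 = 18.83.
Equity: weight = 14.76/18.83 = 0.7839; cost = 13.91%.
Debentures: weight = 1.08/18.83 = 0.0574; after-tax cost = 3% × (1 − 38%) = 1.8600%.
Senior notes: weight = 1.7/18.83 = 0.0903; after-tax cost = 6.23% × (1 − 38%) = 3.8626%.
Bank debt: weight = 1.29/18.83 = 0.0685; after-tax cost = 3% × (1 − 38%) = 1.8600%.
WACC = 0.7839 × 13.9100% + 0.0574 × 1.8600% + 0.0903 × 3.8626% + 0.0685 × 1.8600% = 11.4863%.

11.49%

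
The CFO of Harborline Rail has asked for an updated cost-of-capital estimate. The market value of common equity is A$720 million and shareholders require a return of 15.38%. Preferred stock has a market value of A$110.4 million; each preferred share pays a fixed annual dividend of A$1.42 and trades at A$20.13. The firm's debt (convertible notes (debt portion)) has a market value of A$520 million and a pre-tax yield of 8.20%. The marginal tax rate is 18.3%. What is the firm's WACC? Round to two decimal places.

11.36%

Cost of preferred: Rp = 1.42 / 20.13 = 7.0541%.
Total capital V = 720 + 110.4 + 520 = 1350.4.
Equity: weight = 720/1350.4 = 0.5332; cost = 15.38%.
Preferred: weight = 110.4/1350.4 = 0.0818; cost = 7.0541%.
Convertible notes (debt portion): weight = 520/1350.4 = 0.3851; after-tax cost = 8.2% × (1 − 18.3%) = 6.6994%.
WACC = 0.5332 × 15.3800% + 0.0818 × 7.0541% + 0.3851 × 6.6994% = 11.3567%.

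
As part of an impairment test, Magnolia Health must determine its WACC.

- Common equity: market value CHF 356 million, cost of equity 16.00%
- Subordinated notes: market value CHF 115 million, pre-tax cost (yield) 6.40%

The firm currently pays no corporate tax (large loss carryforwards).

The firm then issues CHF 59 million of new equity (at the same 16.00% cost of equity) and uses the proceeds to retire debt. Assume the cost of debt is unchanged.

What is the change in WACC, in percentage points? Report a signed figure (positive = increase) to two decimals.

Current WACC:
Total capital V = 356 + 115 = 471.
Equity: weight = 356/471 = 0.7558; cost = 16%.
Subordinated notes: weight = 115/471 = 0.2442; after-tax cost = 6.4% × (1 − 0%) = 6.4000%.
WACC = 0.7558 × 16.0000% + 0.2442 × 6.4000% = 13.6561%.
After the change:
Total capital V = 415 + 56 = 471.
Equity: weight = 415/471 = 0.8811; cost = 16%.
Subordinated notes: weight = 56/471 = 0.1189; after-tax cost = 6.4% × (1 − 0%) = 6.4000%.
WACC = 0.8811 × 16.0000% + 0.1189 × 6.4000% = 14.8586%.
Change in WACC = 14.8586% − 13.6561% = 1.2025 pp.

+1.20 pp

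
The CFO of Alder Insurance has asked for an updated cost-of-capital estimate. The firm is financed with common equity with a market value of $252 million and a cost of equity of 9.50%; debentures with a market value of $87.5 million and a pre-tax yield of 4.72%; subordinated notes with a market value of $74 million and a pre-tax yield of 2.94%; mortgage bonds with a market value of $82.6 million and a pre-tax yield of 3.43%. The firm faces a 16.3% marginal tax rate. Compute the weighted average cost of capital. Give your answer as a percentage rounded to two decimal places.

6.37%

Total capital V = 252 + 87.5 + 74 + 82.6 = 496.1.
Equity: weight = 252/496.1 = 0.5080; cost = 9.5%.
Debentures: weight = 87.5/496.1 = 0.1764; after-tax cost = 4.72% × (1 − 16.3%) = 3.9506%.
Subordinated notes: weight = 74/496.1 = 0.1492; after-tax cost = 2.94% × (1 − 16.3%) = 2.4608%.
Mortgage bonds: weight = 82.6/496.1 = 0.1665; after-tax cost = 3.43% × (1 − 16.3%) = 2.8709%.
WACC = 0.5080 × 9.5000% + 0.1764 × 3.9506% + 0.1492 × 2.4608% + 0.1665 × 2.8709% = 6.3675%.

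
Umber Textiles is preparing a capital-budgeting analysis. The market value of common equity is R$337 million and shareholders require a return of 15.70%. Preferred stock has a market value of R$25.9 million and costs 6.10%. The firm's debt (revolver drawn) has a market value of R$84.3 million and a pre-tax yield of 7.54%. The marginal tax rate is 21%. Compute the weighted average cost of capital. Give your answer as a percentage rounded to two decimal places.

Total capital V = 337 + 25.9 + 84.3 = 447.2.
Equity: weight = 337/447.2 = 0.7536; cost = 15.7%.
Preferred: weight = 25.9/447.2 = 0.0579; cost = 6.1%.
Revolver drawn: weight = 84.3/447.2 = 0.1885; after-tax cost = 7.54% × (1 − 21%) = 5.9566%.
WACC = 0.7536 × 15.7000% + 0.0579 × 6.1000% + 0.1885 × 5.9566% = 13.3073%.

13.31%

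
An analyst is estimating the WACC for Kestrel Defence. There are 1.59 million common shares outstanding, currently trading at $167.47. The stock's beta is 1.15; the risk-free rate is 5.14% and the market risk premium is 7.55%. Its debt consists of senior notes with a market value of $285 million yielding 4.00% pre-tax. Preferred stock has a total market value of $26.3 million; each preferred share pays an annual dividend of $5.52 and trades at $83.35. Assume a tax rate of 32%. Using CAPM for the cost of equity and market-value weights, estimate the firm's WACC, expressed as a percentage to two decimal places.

8.02%

Cost of equity via CAPM: Re = 5.14% + 1.15 × 7.55% = 13.8225%.
Cost of preferred: Rp = 5.52 / 83.35 = 6.6227%.
Market value of equity E = 167.47 × 1.59m = 266.2773m.
Total capital V = 266.2773 + 26.3 + 285 = 577.5773.
Equity: weight = 266.2773/577.5773 = 0.4610; cost = 13.8225%.
Preferred: weight = 26.3/577.5773 = 0.0455; cost = 6.6227%.
Senior notes: weight = 285/577.5773 = 0.4934; after-tax cost = 4% × (1 − 32%) = 2.7200%.
WACC = 0.4610 × 13.8225% + 0.0455 × 6.6227% + 0.4934 × 2.7200% = 8.0162%.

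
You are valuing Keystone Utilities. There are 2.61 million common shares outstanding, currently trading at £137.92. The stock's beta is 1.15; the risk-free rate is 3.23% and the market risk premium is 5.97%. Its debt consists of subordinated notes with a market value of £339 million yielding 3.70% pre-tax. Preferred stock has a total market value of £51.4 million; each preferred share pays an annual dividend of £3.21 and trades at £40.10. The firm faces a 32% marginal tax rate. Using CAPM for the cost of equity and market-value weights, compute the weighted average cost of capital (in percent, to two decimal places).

Cost of equity via CAPM: Re = 3.23% + 1.15 × 5.97% = 10.0955%.
Cost of preferred: Rp = 3.21 / 40.1 = 8.0050%.
Market value of equity E = 137.92 × 2.61m = 359.9712m.
Total capital V = 359.9712 + 51.4 + 339 = 750.3712.
Equity: weight = 359.9712/750.3712 = 0.4797; cost = 10.0955%.
Preferred: weight = 51.4/750.3712 = 0.0685; cost = 8.005%.
Subordinated notes: weight = 339/750.3712 = 0.4518; after-tax cost = 3.7% × (1 − 32%) = 2.5160%.
WACC = 0.4797 × 10.0955% + 0.0685 × 8.0050% + 0.4518 × 2.5160% = 6.5281%.

6.53%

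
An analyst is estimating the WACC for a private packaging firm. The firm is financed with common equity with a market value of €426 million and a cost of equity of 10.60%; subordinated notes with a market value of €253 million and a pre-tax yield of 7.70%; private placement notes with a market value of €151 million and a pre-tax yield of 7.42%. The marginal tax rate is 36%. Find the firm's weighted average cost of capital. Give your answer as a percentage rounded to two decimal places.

Total capital V = 426 + 253 + 151 = 830.
Equity: weight = 426/830 = 0.5133; cost = 10.6%.
Subordinated notes: weight = 253/830 = 0.3048; after-tax cost = 7.7% × (1 − 36%) = 4.9280%.
Private placement notes: weight = 151/830 = 0.1819; after-tax cost = 7.42% × (1 − 36%) = 4.7488%.
WACC = 0.5133 × 10.6000% + 0.3048 × 4.9280% + 0.1819 × 4.7488% = 7.8066%.

7.81%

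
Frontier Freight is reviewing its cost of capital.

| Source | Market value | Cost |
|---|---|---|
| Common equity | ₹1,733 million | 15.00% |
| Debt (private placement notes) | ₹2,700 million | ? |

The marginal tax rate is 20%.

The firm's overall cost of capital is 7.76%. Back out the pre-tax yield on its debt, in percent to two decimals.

Total capital V = 1733 + 2700 = 4433.
Equity weight = 1733/4433 = 0.3909.
Private placement notes weight = 2700/4433 = 0.6091.
Equity contribution = 0.3909 × 15% = 5.8640%.
Remaining for debt = 7.76% − 5.8640% = 1.8960%.
Rd × (1 − 20%) × 0.6091 = 1.8960%  ⇒  Rd = 3.8912%.

3.89%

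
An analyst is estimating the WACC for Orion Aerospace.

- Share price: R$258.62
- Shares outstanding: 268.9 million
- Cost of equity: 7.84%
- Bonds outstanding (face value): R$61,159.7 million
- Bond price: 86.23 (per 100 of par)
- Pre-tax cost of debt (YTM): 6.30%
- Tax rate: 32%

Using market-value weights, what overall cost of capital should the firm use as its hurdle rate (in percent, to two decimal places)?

Market value of equity E = 258.62 × 268.9m = 69542.918m. Market value of debt D = 61159.7m × 86.23/100 = 52738.00931m.
Total capital V = 69542.918 + 52738.00931 = 122280.92731.
Equity: weight = 69542.918/122280.92731 = 0.5687; cost = 7.84%.
Bonds outstanding: weight = 52738.00931/122280.92731 = 0.4313; after-tax cost = 6.3% × (1 − 32%) = 4.2840%.
WACC = 0.5687 × 7.8400% + 0.4313 × 4.2840% = 6.3063%.

6.31%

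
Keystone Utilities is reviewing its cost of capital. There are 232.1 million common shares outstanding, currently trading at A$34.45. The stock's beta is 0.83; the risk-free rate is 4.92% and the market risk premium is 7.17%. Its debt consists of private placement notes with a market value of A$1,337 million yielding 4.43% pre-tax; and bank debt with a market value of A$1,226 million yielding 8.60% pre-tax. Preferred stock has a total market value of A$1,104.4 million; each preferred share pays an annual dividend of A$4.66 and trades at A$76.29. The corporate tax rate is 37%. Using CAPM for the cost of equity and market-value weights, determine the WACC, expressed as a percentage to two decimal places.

Cost of equity via CAPM: Re = 4.92% + 0.83 × 7.17% = 10.8711%.
Cost of preferred: Rp = 4.66 / 76.29 = 6.1083%.
Market value of equity E = 34.45 × 232.1m = 7995.845m.
Total capital V = 7995.845 + 1104.4 + 1337 + 1226 = 11663.245.
Equity: weight = 7995.845/11663.245 = 0.6856; cost = 10.8711%.
Preferred: weight = 1104.4/11663.245 = 0.0947; cost = 6.1083%.
Private placement notes: weight = 1337/11663.245 = 0.1146; after-tax cost = 4.43% × (1 − 37%) = 2.7909%.
Bank debt: weight = 1226/11663.245 = 0.1051; after-tax cost = 8.6% × (1 − 37%) = 5.4180%.
WACC = 0.6856 × 10.8711% + 0.0947 × 6.1083% + 0.1146 × 2.7909% + 0.1051 × 5.4180% = 8.9206%.

8.92%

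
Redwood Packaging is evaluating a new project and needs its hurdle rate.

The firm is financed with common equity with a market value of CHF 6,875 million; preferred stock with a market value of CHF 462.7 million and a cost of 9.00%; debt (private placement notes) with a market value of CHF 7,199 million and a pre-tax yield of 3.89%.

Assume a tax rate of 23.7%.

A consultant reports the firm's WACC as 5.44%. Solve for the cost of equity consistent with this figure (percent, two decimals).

7.79%

Total capital V = 6875 + 462.7 + 7199 = 14536.7.
Equity weight = 6875/14536.7 = 0.4729.
Preferred weight = 462.7/14536.7 = 0.0318.
Private placement notes weight = 7199/14536.7 = 0.4952.
Debt contribution = 0.4952 × 3.89% × (1 − 23.7%) = 1.4699%.
Preferred contribution = 0.0318 × 9% = 0.2865%.
Required equity contribution = 5.44% − 1.7563% = 3.6837%.
Re = 3.6837% / 0.4729 = 7.7888%.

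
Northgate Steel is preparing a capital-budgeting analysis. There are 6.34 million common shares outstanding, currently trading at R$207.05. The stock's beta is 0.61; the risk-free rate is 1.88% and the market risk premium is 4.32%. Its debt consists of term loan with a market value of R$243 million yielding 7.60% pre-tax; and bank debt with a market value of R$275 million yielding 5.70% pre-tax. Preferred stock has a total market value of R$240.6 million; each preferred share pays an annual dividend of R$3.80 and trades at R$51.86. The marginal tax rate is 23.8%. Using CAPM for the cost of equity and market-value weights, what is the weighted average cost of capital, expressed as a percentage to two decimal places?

4.97%

Cost of equity via CAPM: Re = 1.88% + 0.61 × 4.32% = 4.5152%.
Cost of preferred: Rp = 3.8 / 51.86 = 7.3274%.
Market value of equity E = 207.05 × 6.34m = 1312.697m.
Total capital V = 1312.697 + 240.6 + 243 + 275 = 2071.297.
Equity: weight = 1312.697/2071.297 = 0.6338; cost = 4.5152%.
Preferred: weight = 240.6/2071.297 = 0.1162; cost = 7.3274%.
Term loan: weight = 243/2071.297 = 0.1173; after-tax cost = 7.6% × (1 − 23.8%) = 5.7912%.
Bank debt: weight = 275/2071.297 = 0.1328; after-tax cost = 5.7% × (1 − 23.8%) = 4.3434%.
WACC = 0.6338 × 4.5152% + 0.1162 × 7.3274% + 0.1173 × 5.7912% + 0.1328 × 4.3434% = 4.9688%.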